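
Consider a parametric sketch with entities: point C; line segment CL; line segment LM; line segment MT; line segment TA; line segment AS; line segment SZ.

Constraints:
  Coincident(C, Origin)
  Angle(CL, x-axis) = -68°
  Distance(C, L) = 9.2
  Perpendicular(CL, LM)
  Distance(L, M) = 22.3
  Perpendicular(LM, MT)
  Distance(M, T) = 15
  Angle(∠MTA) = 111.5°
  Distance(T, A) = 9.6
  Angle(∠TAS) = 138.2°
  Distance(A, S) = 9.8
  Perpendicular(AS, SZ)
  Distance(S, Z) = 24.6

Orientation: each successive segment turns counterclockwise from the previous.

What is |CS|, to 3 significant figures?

7.24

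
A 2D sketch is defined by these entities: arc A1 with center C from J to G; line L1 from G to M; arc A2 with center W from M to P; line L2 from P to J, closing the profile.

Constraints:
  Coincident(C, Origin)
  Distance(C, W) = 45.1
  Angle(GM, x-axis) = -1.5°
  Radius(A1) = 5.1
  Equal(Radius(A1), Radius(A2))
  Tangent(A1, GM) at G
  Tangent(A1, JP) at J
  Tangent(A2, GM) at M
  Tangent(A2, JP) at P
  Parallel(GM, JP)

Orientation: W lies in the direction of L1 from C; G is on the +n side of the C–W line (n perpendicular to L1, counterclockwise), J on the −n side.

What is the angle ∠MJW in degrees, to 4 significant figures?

6.292°

The slot axis is L1's direction at -1.5°, so u = (cos -1.5°, sin -1.5°) = (0.9997, -0.02618) and n = (−sin -1.5°, cos -1.5°) = (0.02618, 0.9997). C is at the origin and W lies 45.1 along u from C, so W = 45.1·u = (45.08, -1.181). Tangency of A1 to both parallel lines with radius 5.1 puts G and J at C ± 5.1·n: G = (0.1335, 5.098), J = (-0.1335, -5.098). Equal radii place M and P the same way about W: M = W + 5.1·n = (45.22, 3.918), P = W − 5.1·n = (44.95, -6.279). Then cos ∠MJW = JM·JW / (|JM||JW|), giving 6.292°.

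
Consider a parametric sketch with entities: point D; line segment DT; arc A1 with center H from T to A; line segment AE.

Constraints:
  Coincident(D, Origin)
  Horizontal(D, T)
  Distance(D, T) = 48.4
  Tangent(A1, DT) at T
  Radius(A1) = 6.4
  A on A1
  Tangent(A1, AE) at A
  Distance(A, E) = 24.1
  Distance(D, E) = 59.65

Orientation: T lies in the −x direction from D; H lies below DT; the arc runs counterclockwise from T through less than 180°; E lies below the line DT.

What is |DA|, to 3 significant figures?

55.2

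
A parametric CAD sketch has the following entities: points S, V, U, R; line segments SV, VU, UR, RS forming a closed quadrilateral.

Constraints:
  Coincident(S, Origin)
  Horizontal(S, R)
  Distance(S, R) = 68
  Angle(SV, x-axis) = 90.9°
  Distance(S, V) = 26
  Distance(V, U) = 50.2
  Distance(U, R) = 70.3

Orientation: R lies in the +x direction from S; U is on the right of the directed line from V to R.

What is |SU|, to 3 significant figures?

24.2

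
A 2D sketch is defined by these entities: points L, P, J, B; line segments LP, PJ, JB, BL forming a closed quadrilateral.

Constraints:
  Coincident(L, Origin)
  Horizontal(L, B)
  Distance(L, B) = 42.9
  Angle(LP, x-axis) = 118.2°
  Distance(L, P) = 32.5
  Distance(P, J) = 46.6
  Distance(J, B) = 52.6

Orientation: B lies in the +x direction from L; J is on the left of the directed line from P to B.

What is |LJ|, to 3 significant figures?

56.3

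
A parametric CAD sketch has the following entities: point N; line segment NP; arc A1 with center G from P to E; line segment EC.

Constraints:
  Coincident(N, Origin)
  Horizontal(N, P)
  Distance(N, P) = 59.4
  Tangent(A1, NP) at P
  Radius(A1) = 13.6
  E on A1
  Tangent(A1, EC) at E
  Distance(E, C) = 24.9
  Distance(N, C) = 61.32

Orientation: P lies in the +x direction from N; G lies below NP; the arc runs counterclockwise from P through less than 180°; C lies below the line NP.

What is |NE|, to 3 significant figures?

48.0

N is at the origin; N and P share the same y with |NP| = 59.4 and P on the +x side, so P = (59.4, 0.00). Since A1 is tangent to NP there, GP ⟂ NP, so G = P + (0, -13.6) = (59.4, -13.6). Since GE ⟂ EC (tangency), |GC| = √(13.6² + 24.9²) = 28.4 regardless of where E sits on A1. So C lies on both circle(N, 61.32) and circle(G, 28.4); the below-NP intersection is C = (47.2, -39.2). E is the foot of the tangent from C: E = (45.8, -14.3).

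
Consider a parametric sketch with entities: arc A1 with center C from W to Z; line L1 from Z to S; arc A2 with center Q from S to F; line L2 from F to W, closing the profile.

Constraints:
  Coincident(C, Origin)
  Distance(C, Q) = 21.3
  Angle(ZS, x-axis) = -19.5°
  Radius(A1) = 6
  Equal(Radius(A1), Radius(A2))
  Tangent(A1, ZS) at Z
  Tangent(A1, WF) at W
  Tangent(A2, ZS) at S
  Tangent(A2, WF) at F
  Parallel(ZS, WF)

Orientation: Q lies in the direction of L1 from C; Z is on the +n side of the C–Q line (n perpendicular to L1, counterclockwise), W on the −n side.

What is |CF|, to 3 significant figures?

22.1

The slot axis is L1's direction at -19.5°, so u = (cos -19.5°, sin -19.5°) = (0.943, -0.334) and n = (−sin -19.5°, cos -19.5°) = (0.334, 0.943). C is at the origin and Q lies 21.3 along u from C, so Q = 21.3·u = (20.1, -7.11). Tangency of A1 to both parallel lines with radius 6.0 puts Z and W at C ± 6.0·n: Z = (2.00, 5.66), W = (-2.00, -5.66). Equal radii place S and F the same way about Q: S = Q + 6.0·n = (22.1, -1.45), F = Q − 6.0·n = (18.1, -12.8). Then |CF| = |F − C| = 22.1.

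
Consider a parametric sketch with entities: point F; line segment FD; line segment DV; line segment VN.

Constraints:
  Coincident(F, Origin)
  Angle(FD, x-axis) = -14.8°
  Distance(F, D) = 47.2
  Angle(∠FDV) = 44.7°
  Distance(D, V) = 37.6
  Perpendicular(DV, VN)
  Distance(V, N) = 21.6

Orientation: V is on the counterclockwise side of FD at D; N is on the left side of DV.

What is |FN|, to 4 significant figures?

12.29

F is at the origin; FD runs at -14.8° with length 47.2, so D = 47.2·(cos -14.8°, sin -14.8°) = (45.63, -12.06). ∠FDV = 44.7°, so DV runs at -14.8° + (180° − 44.7°) = 120.5° from the x-axis; with |DV| = 37.6, V = D + 37.6·(cos 120.5°, sin 120.5°) = (26.55, 20.34). The perpendicularity gives VN at right angles to DV; with |VN| = 21.6 on the left of DV, N = V + 21.6·(-0.8616, -0.5075) = (7.939, 9.377). Then |FN| = |N − F| = 12.29.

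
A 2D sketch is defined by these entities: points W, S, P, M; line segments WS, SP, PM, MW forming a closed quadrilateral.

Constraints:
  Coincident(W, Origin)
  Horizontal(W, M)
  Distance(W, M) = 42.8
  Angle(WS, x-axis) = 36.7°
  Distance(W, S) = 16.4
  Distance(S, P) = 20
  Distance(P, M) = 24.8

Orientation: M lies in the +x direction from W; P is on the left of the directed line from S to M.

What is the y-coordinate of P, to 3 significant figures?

21.0

Checks: |SP| = 20.00 ✓; |PM| = 24.80 ✓.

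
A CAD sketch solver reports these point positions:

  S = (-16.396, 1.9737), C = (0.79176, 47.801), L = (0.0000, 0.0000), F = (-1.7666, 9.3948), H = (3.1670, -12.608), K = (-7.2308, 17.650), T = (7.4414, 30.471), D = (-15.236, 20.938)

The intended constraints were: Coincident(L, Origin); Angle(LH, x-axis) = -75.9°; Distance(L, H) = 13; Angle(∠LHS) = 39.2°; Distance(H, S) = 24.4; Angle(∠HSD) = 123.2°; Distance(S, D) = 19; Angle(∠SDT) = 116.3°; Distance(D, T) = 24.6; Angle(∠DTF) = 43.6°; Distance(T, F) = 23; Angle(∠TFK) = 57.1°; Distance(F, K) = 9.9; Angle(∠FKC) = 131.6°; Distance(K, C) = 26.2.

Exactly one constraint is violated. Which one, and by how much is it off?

Distance(K, C) = 26.2 — off by 5.00.

L = (0.00, 0.00) ✓; LH at -75.90° ✓; |LH| = 13.00 ✓; ∠LHS = 39.20° ✓; |HS| = 24.40 ✓; ∠HSD = 123.2° ✓; |SD| = 19.00 ✓; ∠SDT = 116.3° ✓; |DT| = 24.60 ✓; ∠DTF = 43.60° ✓; |TF| = 23.00 ✓; ∠TFK = 57.10° ✓; |FK| = 9.900 ✓; ∠FKC = 131.6° ✓; |KC| = 31.20 ✗.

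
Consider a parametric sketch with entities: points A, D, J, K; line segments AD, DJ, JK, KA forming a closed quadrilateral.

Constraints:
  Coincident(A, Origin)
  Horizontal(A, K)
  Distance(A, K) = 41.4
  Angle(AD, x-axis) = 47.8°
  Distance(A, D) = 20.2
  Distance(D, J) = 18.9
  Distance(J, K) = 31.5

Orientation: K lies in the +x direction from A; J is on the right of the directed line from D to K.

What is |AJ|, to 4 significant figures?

10.74

A is at the origin; A and K share the same y with |AK| = 41.4 and K in +x, so K = (41.4, 0). AD runs at 47.8° with |AD| = 20.2, so D = (13.57, 14.96). J is determined by |DJ| = 18.9 and |JK| = 31.5 together: it lies at the intersection of circle(D, 18.9) and circle(K, 31.5). With |DK| = 31.60, the foot of the radical line on DK is 5.751 from D and the perpendicular offset is √(18.9² − 5.751²) = 18.00. Taking the right-of-DK solution: J = (10.11, -3.616).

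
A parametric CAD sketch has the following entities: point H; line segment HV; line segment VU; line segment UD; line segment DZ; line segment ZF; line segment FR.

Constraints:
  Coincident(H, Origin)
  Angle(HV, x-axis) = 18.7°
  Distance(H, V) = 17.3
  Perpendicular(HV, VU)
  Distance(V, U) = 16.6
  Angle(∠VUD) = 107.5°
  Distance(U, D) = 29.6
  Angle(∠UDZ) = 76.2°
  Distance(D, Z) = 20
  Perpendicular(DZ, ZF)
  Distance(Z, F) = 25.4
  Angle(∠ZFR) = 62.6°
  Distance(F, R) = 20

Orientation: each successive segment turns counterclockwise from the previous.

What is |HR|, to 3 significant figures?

22.8

The perpendicularity gives ZF at right angles to DZ, so ZF runs at 15.0°; with |ZF| = 25.4, F = (11.2, 7.91). ∠ZFR = 62.6° gives FR at 132° from the x-axis; with |FR| = 20.0, R = (-2.30, 22.7). Then |HR| = |R − H| = 22.8.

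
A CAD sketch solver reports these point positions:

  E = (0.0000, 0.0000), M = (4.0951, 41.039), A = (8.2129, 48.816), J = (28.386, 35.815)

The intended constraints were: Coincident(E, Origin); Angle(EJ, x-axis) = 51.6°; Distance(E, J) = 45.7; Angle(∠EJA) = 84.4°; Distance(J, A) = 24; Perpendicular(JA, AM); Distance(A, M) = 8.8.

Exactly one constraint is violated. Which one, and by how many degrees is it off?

Perpendicular(JA, AM) — off by 4.90°.

E = (0.00, 0.00) ✓; EJ at 51.60° ✓; |EJ| = 45.70 ✓; ∠EJA = 84.40° ✓; |JA| = 24.00 ✓; ∠(JA, AM) = 94.90° ✗; |AM| = 8.800 ✓.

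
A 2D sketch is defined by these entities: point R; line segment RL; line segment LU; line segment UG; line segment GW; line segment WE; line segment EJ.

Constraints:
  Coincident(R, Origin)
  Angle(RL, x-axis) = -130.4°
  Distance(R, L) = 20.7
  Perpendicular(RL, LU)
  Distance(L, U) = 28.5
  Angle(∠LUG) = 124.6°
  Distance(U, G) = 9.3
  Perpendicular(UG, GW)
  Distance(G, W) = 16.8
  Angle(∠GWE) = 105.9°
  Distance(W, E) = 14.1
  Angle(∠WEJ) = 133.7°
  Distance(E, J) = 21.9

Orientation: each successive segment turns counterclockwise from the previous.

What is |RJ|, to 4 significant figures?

35.12

R is at the origin; RL runs at -130.4° with length 20.7, so L = (-13.42, -15.76). The perpendicularity gives LU at right angles to RL, so LU runs at -40.40°; with |LU| = 28.5, U = (8.288, -34.24). ∠LUG = 124.6° gives UG at 15.00° from the x-axis; with |UG| = 9.3, G = (17.27, -31.83). UG ⟂ GW, so GW runs at 105.0°; with |GW| = 16.8, W = (12.92, -15.60). ∠GWE = 105.9° gives WE at 179.1° from the x-axis; with |WE| = 14.1, E = (-1.176, -15.38). ∠WEJ = 133.7° gives EJ at -134.6° from the x-axis; with |EJ| = 21.9, J = (-16.55, -30.97). Then |RJ| = |J − R| = 35.12.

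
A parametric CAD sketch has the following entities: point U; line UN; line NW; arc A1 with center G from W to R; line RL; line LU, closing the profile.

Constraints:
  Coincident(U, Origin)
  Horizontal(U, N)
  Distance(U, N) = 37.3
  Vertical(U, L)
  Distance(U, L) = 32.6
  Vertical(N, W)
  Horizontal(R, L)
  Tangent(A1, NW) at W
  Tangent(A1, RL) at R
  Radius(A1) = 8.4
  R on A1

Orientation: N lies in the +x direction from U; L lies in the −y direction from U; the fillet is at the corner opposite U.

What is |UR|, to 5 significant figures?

43.566

U is at the origin; UN is horizontal with |UN| = 37.3 and N on the +x side, so N = (37.300, 0.0000). U and L share the same x with |UL| = 32.6 and L on the −y side, so L = (0.0000, -32.600). The virtual corner opposite U is at (37.300, -32.600). The tangent condition forces GW to be normal to NW and the tangent condition forces GR to be normal to RL, with radius 8.4, so the center G sits 8.4 in from both sides at G = (28.900, -24.200). That places the tangent points at W = (37.300, -24.200) on NW and R = (28.900, -32.600) on RL. Then |UR| = |R − U| = 43.566.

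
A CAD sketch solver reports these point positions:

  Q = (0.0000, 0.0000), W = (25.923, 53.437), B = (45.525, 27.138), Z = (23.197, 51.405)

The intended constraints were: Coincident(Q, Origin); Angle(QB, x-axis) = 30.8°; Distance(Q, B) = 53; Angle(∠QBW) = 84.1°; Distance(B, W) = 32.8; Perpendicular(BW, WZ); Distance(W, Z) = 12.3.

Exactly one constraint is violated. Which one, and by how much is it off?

Distance(W, Z) = 12.3 — off by 8.90.

Q = (0.00, 0.00) ✓; QB at 30.80° ✓; |QB| = 53.00 ✓; ∠QBW = 84.10° ✓; |BW| = 32.80 ✓; ∠(BW, WZ) = 90.00° ✓; |WZ| = 3.400 ✗.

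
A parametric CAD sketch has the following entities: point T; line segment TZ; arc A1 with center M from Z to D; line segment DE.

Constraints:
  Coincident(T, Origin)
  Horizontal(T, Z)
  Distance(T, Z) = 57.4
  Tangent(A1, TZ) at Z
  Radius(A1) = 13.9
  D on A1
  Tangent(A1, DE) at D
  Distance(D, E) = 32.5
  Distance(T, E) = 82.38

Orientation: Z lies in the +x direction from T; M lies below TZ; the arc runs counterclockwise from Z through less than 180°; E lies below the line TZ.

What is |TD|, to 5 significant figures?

51.795

T is at the origin; TZ is horizontal with |TZ| = 57.4 and Z on the +x side, so Z = (57.400, 0.0000). Tangency of A1 to TZ means the radius MZ is perpendicular to TZ, so M = Z + (0, -13.9) = (57.400, -13.900). Since MD ⟂ DE (tangency), |ME| = √(13.9² + 32.5²) = 35.348 regardless of where D sits on A1. So E lies on both circle(T, 82.38) and circle(M, 35.348); the below-TZ intersection is E = (67.011, -47.916). D is the foot of the tangent from E: D = (46.588, -22.635).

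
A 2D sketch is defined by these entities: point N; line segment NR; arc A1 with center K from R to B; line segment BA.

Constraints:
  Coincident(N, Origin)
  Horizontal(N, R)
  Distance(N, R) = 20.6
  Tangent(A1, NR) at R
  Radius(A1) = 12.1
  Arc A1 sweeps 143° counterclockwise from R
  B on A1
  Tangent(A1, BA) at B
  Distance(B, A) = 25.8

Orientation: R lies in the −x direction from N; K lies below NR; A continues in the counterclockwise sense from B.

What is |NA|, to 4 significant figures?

37.99

N is at the origin; N and R share the same y with |NR| = 20.6 and R on the −x side, so R = (-20.60, 0.000). Since A1 is tangent to NR there, KR ⟂ NR, so K = R + (0, -12.1) = (-20.60, -12.10). On A1, R sits at bearing 90° from K; a 143° counterclockwise sweep puts B at bearing 233°, so B = K + 12.1·(cos 233°, sin 233°) = (-27.88, -21.76). The tangent condition forces KB to be normal to BA, so BA runs along (−sin 233°, cos 233°); with |BA| = 25.8, A = (-7.277, -37.29). Then |NA| = |A − N| = 37.99.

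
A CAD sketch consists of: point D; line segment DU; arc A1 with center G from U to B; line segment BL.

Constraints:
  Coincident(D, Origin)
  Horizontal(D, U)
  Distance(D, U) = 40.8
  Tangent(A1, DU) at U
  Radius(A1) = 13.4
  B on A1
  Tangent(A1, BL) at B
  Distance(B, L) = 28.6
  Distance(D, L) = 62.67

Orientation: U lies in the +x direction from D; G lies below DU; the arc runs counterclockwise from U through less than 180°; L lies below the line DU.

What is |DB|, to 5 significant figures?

35.555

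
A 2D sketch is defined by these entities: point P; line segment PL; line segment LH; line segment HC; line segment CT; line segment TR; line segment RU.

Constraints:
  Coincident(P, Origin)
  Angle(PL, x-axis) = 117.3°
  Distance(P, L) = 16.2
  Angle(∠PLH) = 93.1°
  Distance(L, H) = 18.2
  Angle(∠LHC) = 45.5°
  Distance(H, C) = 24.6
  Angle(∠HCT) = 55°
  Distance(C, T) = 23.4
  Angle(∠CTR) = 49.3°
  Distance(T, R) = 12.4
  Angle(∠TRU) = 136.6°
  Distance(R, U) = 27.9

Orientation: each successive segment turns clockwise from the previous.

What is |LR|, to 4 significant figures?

7.451

∠HCT = 55.0° gives CT at 130.9° from the x-axis; with |CT| = 23.4, T = (-13.05, 17.43). ∠CTR = 49.3° gives TR at 0.2000° from the x-axis; with |TR| = 12.4, R = (-0.6463, 17.48). Then |LR| = |R − L| = 7.451.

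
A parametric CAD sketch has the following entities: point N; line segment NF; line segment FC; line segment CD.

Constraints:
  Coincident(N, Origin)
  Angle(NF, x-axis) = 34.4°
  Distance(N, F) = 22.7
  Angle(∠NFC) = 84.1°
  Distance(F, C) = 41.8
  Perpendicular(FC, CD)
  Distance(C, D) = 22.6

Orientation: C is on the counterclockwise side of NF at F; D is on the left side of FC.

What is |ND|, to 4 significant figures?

39.47

∠NFC = 84.1°, so FC runs at 34.4° + (180° − 84.1°) = 130.3° from the x-axis; with |FC| = 41.8, C = F + 41.8·(cos 130.3°, sin 130.3°) = (-8.306, 44.70). FC is perpendicular to CD; with |CD| = 22.6 on the left of FC, D = C + 22.6·(-0.7627, -0.6468) = (-25.54, 30.09). Then |ND| = |D − N| = 39.47.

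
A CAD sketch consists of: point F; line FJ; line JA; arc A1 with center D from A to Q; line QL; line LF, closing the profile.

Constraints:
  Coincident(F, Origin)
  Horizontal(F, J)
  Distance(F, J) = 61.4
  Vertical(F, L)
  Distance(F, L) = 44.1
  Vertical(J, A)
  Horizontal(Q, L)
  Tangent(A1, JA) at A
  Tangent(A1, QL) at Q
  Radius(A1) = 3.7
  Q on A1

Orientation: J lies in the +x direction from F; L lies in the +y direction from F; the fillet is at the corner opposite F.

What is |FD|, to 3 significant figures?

70.4

F is at the origin; FJ is horizontal with |FJ| = 61.4 and J on the +x side, so J = (61.4, 0.00). F and L share the same x with |FL| = 44.1 and L on the +y side, so L = (0.00, 44.1). The virtual corner opposite F is at (61.4, 44.1). The tangent condition forces DA to be normal to JA and since A1 is tangent to QL there, DQ ⟂ QL, with radius 3.7, so the center D sits 3.7 in from both sides at D = (57.7, 40.4). Then |FD| = |D − F| = 70.4.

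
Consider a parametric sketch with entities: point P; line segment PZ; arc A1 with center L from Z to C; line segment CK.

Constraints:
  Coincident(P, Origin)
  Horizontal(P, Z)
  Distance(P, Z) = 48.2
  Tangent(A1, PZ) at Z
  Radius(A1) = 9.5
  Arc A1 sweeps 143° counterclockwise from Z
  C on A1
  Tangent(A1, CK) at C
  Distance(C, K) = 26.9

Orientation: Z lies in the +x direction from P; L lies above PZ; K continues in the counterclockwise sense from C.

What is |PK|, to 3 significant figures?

46.5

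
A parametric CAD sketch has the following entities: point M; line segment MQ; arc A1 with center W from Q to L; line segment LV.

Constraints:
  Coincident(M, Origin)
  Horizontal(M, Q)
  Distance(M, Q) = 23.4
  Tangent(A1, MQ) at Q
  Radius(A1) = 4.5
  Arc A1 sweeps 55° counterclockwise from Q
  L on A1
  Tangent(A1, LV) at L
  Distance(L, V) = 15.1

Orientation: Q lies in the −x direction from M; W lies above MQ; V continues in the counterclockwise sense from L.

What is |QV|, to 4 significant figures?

18.88

M is at the origin; M and Q share the same y with |MQ| = 23.4 and Q on the −x side, so Q = (-23.40, 0.000). Tangency of A1 to MQ means the radius WQ is perpendicular to MQ, so W = Q + (0, 4.5) = (-23.40, 4.500). On A1, Q sits at bearing -90° from W; a 55° counterclockwise sweep puts L at bearing -35°, so L = W + 4.5·(cos -35°, sin -35°) = (-19.71, 1.919). A1 meets LV tangentially, so WL is at right angles to LV, so LV runs along (−sin -35°, cos -35°); with |LV| = 15.1, V = (-11.05, 14.29). Then |QV| = |V − Q| = 18.88.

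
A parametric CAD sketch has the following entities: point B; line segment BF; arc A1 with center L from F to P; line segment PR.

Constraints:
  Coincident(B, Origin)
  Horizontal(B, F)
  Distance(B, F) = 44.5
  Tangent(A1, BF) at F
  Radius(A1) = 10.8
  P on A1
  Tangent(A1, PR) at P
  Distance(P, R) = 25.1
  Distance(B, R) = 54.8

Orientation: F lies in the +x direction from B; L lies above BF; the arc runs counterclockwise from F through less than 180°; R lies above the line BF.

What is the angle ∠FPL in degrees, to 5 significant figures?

28.366°

Checks: |LF| = 10.80 ✓; |LP| = 10.80 ✓; ∠(LP, PR) = 90.00° ✓; |PR| = 25.10 ✓; |BR| = 54.80 ✓.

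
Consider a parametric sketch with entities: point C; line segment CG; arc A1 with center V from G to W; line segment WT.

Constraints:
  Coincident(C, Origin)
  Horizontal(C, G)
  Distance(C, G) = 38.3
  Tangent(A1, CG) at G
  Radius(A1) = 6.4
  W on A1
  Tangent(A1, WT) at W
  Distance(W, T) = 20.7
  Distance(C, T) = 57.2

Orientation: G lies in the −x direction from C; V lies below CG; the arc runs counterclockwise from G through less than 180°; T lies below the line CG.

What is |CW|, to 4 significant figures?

44.33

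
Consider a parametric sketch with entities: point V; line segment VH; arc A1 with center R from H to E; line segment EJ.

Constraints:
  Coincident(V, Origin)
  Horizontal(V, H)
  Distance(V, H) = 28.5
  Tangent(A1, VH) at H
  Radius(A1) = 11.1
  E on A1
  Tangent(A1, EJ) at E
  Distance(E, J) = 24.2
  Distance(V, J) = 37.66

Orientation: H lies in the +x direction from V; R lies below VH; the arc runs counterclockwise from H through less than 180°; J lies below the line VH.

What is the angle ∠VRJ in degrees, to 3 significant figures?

82.0°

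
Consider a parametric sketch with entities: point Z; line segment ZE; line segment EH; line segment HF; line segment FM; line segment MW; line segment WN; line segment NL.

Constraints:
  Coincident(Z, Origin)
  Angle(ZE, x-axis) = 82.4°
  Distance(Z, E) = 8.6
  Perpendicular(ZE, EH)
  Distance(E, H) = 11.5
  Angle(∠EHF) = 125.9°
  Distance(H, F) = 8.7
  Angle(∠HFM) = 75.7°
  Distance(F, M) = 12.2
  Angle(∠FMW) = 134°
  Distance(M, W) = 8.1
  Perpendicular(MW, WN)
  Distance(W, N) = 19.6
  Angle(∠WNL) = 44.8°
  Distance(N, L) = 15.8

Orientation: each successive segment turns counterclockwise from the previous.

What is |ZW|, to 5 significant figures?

2.1572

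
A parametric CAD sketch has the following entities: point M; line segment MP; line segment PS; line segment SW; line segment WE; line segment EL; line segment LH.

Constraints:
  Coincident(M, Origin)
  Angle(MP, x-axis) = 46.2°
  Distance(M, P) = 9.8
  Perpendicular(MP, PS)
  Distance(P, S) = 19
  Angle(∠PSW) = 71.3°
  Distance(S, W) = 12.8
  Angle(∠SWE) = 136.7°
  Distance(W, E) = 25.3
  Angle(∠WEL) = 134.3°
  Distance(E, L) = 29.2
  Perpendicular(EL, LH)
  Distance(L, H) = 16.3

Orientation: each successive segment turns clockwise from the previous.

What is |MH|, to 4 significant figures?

31.98

M is at the origin; MP runs at 46.2° with length 9.8, so P = (6.783, 7.073). The perpendicularity gives PS at right angles to MP, so PS runs at -43.80°; with |PS| = 19.0, S = (20.50, -6.077). ∠PSW = 71.3° gives SW at -152.5° from the x-axis; with |SW| = 12.8, W = (9.143, -11.99). ∠SWE = 136.7° gives WE at 164.2° from the x-axis; with |WE| = 25.3, E = (-15.20, -5.099). ∠WEL = 134.3° gives EL at 118.5° from the x-axis; with |EL| = 29.2, L = (-29.13, 20.56). The perpendicularity gives LH at right angles to EL, so LH runs at 28.50°; with |LH| = 16.3, H = (-14.81, 28.34). Then |MH| = |H − M| = 31.98.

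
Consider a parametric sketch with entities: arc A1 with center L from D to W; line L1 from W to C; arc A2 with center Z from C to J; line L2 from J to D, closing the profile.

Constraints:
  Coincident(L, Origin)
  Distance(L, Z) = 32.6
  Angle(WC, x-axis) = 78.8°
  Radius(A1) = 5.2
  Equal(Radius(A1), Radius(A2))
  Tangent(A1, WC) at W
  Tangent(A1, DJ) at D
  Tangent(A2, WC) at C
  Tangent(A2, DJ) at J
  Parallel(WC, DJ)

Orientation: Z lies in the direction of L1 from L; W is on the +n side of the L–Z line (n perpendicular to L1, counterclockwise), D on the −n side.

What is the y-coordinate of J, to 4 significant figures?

30.97

The slot axis is L1's direction at 78.8°, so u = (cos 78.8°, sin 78.8°) = (0.1942, 0.9810) and n = (−sin 78.8°, cos 78.8°) = (-0.9810, 0.1942). L is at the origin and Z lies 32.6 along u from L, so Z = 32.6·u = (6.332, 31.98). Tangency of A1 to both parallel lines with radius 5.2 puts W and D at L ± 5.2·n: W = (-5.101, 1.010), D = (5.101, -1.010). Equal radii place C and J the same way about Z: C = Z + 5.2·n = (1.231, 32.99), J = Z − 5.2·n = (11.43, 30.97). So J.y = 30.97.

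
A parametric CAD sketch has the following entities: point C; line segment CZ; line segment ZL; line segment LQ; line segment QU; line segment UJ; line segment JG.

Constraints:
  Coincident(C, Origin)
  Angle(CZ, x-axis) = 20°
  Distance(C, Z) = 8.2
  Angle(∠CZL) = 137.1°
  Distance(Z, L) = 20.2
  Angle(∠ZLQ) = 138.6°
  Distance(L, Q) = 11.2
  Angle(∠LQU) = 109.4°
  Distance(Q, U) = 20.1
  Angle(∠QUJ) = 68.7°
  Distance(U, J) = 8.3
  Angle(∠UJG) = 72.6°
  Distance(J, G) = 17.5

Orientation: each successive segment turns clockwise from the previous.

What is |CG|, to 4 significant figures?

36.83

C is at the origin; CZ runs at 20.0° with length 8.2, so Z = (7.705, 2.805). ∠CZL = 137.1° gives ZL at -22.90° from the x-axis; with |ZL| = 20.2, L = (26.31, -5.056). ∠ZLQ = 138.6° gives LQ at -64.30° from the x-axis; with |LQ| = 11.2, Q = (31.17, -15.15). ∠LQU = 109.4° gives QU at -134.9° from the x-axis; with |QU| = 20.1, U = (16.98, -29.39). ∠QUJ = 68.7° gives UJ at 113.8° from the x-axis; with |UJ| = 8.3, J = (13.63, -21.79). ∠UJG = 72.6° gives JG at 6.400° from the x-axis; with |JG| = 17.5, G = (31.02, -19.84). Then |CG| = |G − C| = 36.83.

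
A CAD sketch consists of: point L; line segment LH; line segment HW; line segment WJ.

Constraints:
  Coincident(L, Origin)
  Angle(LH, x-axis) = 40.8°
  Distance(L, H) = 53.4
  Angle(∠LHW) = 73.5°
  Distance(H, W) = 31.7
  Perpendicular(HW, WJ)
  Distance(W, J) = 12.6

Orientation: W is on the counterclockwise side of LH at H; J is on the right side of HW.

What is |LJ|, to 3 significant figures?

65.9

L is at the origin; LH runs at 40.8° with length 53.4, so H = 53.4·(cos 40.8°, sin 40.8°) = (40.4, 34.9). ∠LHW = 73.5°, so HW runs at 40.8° + (180° − 73.5°) = 147° from the x-axis; with |HW| = 31.7, W = H + 31.7·(cos 147°, sin 147°) = (13.7, 52.0). HW is perpendicular to WJ; with |WJ| = 12.6 on the right of HW, J = W + 12.6·(0.540, 0.842) = (20.6, 62.6). Then |LJ| = |J − L| = 65.9.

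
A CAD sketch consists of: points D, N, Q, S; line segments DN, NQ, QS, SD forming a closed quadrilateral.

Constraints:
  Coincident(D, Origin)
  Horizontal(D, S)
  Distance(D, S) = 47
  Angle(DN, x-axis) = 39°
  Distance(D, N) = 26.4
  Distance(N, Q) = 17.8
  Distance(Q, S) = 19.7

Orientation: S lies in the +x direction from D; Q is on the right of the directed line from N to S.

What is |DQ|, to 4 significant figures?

27.30

D is at the origin; DS is horizontal with |DS| = 47.0 and S in +x, so S = (47.0, 0). DN runs at 39.0° with |DN| = 26.4, so N = (20.52, 16.61). Q is determined by |NQ| = 17.8 and |QS| = 19.7 together: it lies at the intersection of circle(N, 17.8) and circle(S, 19.7). With |NS| = 31.26, the foot of the radical line on NS is 14.49 from N and the perpendicular offset is √(17.8² − 14.49²) = 10.34. Taking the right-of-NS solution: Q = (27.30, 0.1575).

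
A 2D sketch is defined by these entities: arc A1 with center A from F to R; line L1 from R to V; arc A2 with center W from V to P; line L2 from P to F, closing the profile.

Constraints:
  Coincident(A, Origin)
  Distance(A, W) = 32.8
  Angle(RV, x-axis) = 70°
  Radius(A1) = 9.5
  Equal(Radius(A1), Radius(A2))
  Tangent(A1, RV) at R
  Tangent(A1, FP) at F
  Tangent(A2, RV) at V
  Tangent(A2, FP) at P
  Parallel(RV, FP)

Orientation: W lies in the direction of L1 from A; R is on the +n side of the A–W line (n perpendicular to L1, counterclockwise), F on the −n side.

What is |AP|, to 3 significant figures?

34.1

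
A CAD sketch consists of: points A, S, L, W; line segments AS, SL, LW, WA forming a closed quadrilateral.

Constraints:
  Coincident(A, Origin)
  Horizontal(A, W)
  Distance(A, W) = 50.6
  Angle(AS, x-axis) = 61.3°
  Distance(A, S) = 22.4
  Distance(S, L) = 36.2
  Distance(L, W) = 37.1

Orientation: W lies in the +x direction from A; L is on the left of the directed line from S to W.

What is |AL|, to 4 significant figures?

56.19

Checks: |SL| = 36.20 ✓; |LW| = 37.10 ✓.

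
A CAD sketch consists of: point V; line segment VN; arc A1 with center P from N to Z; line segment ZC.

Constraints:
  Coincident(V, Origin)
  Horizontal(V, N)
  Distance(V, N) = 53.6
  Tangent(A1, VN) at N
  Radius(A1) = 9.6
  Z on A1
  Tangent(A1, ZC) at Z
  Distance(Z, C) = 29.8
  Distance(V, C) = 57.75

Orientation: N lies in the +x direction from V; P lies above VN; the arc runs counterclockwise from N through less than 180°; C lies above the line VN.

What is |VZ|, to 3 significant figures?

63.1

V is at the origin; VN is horizontal with |VN| = 53.6 and N on the +x side, so N = (53.6, 0.00). Tangency of A1 to VN means the radius PN is perpendicular to VN, so P = N + (0, 9.6) = (53.6, 9.60). Since PZ ⟂ ZC (tangency), |PC| = √(9.6² + 29.8²) = 31.3 regardless of where Z sits on A1. So C lies on both circle(V, 57.75) and circle(P, 31.3); the above-VN intersection is C = (42.7, 38.9). Z is the foot of the tangent from C: Z = (61.1, 15.6).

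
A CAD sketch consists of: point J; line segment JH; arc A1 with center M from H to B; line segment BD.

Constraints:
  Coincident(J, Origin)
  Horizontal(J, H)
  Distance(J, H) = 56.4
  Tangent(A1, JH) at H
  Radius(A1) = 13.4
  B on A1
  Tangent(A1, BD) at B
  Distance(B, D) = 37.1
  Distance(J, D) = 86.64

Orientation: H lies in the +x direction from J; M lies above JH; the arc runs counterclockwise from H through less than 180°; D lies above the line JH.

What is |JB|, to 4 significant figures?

71.02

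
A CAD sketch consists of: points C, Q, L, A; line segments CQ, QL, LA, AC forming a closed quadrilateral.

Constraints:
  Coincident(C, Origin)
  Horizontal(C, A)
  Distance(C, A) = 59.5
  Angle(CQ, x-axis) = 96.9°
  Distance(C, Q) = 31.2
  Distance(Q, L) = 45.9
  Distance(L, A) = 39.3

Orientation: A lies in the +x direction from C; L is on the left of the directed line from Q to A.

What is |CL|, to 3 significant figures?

54.7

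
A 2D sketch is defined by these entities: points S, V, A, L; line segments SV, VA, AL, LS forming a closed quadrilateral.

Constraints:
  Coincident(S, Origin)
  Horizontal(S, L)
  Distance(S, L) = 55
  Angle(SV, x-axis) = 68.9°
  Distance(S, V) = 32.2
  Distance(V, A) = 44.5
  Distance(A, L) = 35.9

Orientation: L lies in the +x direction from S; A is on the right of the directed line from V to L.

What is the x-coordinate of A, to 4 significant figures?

21.66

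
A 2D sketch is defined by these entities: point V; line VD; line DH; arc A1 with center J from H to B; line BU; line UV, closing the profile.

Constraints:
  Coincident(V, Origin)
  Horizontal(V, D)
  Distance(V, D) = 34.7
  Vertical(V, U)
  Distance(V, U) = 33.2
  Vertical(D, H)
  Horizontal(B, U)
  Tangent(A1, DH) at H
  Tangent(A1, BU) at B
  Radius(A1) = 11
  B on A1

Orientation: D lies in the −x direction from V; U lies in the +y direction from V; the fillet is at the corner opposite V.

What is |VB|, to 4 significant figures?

40.79

V is at the origin; V and D share the same y with |VD| = 34.7 and D on the −x side, so D = (-34.70, 0.000). VU is vertical with |VU| = 33.2 and U on the +y side, so U = (0.000, 33.20). The virtual corner opposite V is at (-34.70, 33.20). Since A1 is tangent to DH there, JH ⟂ DH and since A1 is tangent to BU there, JB ⟂ BU, with radius 11.0, so the center J sits 11.0 in from both sides at J = (-23.70, 22.20). That places the tangent points at H = (-34.70, 22.20) on DH and B = (-23.70, 33.20) on BU. Then |VB| = |B − V| = 40.79.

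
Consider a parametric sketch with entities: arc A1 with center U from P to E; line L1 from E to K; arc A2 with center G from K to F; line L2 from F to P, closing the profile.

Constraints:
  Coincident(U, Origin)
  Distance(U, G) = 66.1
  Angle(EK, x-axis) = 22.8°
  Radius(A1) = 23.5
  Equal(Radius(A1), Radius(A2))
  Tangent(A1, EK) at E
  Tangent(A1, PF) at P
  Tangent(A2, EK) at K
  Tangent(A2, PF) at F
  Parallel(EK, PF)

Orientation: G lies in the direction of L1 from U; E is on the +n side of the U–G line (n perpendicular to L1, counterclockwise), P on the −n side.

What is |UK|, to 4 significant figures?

70.15

The slot axis is L1's direction at 22.8°, so u = (cos 22.8°, sin 22.8°) = (0.9219, 0.3875) and n = (−sin 22.8°, cos 22.8°) = (-0.3875, 0.9219). U is at the origin and G lies 66.1 along u from U, so G = 66.1·u = (60.94, 25.61). Tangency of A1 to both parallel lines with radius 23.5 puts E and P at U ± 23.5·n: E = (-9.107, 21.66), P = (9.107, -21.66). Equal radii place K and F the same way about G: K = G + 23.5·n = (51.83, 47.28), F = G − 23.5·n = (70.04, 3.951). Then |UK| = |K − U| = 70.15.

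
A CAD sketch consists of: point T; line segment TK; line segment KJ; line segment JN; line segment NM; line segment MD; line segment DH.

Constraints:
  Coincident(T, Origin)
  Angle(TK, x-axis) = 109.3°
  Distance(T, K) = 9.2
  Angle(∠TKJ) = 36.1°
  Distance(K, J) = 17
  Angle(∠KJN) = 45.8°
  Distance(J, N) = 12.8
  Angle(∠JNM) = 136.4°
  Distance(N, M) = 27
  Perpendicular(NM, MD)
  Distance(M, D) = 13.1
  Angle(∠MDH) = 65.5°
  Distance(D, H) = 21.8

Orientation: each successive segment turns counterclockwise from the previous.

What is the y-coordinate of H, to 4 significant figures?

6.393

T is at the origin; TK runs at 109.3° with length 9.2, so K = (-3.041, 8.683). ∠TKJ = 36.1° gives KJ at -106.8° from the x-axis; with |KJ| = 17.0, J = (-7.954, -7.591). ∠KJN = 45.8° gives JN at 27.40° from the x-axis; with |JN| = 12.8, N = (3.410, -1.701). ∠JNM = 136.4° gives NM at 71.00° from the x-axis; with |NM| = 27.0, M = (12.20, 23.83). The perpendicularity gives MD at right angles to NM, so MD runs at 161.0°; with |MD| = 13.1, D = (-0.1862, 28.09). ∠MDH = 65.5° gives DH at -84.50° from the x-axis; with |DH| = 21.8, H = (1.903, 6.393). So H.y = 6.393.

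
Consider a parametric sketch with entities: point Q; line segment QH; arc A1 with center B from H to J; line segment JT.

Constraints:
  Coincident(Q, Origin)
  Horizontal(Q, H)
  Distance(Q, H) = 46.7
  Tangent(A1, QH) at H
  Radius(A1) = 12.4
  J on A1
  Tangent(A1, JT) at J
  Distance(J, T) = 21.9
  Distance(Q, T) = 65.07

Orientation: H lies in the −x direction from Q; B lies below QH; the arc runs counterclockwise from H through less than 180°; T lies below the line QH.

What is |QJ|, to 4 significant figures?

60.71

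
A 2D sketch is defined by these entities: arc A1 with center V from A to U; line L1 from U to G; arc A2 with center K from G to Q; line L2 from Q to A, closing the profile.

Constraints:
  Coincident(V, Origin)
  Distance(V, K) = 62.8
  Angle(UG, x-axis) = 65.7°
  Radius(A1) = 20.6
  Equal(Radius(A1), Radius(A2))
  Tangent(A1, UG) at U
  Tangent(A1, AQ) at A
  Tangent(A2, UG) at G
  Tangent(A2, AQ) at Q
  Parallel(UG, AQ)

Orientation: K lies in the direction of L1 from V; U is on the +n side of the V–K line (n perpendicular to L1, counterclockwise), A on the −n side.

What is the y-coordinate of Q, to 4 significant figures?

48.76

The slot axis is L1's direction at 65.7°, so u = (cos 65.7°, sin 65.7°) = (0.4115, 0.9114) and n = (−sin 65.7°, cos 65.7°) = (-0.9114, 0.4115). V is at the origin and K lies 62.8 along u from V, so K = 62.8·u = (25.84, 57.24). Tangency of A1 to both parallel lines with radius 20.6 puts U and A at V ± 20.6·n: U = (-18.77, 8.477), A = (18.77, -8.477). Equal radii place G and Q the same way about K: G = K + 20.6·n = (7.068, 65.71), Q = K − 20.6·n = (44.62, 48.76). So Q.y = 48.76.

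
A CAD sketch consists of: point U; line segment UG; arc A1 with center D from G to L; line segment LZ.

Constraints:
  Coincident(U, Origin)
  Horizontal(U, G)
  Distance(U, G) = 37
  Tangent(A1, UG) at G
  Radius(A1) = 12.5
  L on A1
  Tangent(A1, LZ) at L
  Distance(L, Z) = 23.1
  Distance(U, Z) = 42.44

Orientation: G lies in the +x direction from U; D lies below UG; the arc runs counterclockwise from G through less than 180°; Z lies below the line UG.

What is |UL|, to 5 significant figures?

27.326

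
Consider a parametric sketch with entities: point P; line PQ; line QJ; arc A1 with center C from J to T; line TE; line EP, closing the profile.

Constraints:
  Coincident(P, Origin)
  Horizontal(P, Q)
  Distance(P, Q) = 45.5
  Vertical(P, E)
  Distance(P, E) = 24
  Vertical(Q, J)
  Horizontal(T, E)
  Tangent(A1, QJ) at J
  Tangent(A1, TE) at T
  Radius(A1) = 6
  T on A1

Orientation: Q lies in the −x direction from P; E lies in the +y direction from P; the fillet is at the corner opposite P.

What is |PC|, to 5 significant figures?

43.408

P is at the origin; PQ is horizontal with |PQ| = 45.5 and Q on the −x side, so Q = (-45.500, 0.0000). P and E share the same x with |PE| = 24.0 and E on the +y side, so E = (0.0000, 24.000). The virtual corner opposite P is at (-45.500, 24.000). Tangency of A1 to QJ means the radius CJ is perpendicular to QJ and tangency of A1 to TE means the radius CT is perpendicular to TE, with radius 6.0, so the center C sits 6.0 in from both sides at C = (-39.500, 18.000). Then |PC| = |C − P| = 43.408.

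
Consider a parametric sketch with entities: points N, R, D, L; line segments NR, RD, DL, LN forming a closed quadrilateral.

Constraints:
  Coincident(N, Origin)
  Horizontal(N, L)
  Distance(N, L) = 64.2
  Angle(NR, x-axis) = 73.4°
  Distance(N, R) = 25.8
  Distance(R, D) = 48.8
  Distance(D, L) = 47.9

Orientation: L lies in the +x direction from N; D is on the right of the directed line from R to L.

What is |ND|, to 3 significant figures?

30.8

Checks: |NL| = 64.20 ✓; |NR| = 25.80 ✓; |RD| = 48.80 ✓; |DL| = 47.90 ✓.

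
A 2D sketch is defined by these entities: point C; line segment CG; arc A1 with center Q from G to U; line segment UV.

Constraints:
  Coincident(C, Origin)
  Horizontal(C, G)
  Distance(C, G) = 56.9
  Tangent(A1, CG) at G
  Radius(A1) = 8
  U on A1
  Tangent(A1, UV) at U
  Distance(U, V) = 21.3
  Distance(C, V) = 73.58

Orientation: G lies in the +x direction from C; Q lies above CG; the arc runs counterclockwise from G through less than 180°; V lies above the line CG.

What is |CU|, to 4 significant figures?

65.15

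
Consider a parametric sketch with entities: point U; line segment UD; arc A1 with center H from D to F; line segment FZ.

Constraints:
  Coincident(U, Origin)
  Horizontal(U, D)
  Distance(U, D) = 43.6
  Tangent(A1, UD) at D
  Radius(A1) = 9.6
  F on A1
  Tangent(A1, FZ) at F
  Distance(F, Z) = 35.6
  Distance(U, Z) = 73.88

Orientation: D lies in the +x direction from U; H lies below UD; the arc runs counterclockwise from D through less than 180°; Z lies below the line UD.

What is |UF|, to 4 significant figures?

39.90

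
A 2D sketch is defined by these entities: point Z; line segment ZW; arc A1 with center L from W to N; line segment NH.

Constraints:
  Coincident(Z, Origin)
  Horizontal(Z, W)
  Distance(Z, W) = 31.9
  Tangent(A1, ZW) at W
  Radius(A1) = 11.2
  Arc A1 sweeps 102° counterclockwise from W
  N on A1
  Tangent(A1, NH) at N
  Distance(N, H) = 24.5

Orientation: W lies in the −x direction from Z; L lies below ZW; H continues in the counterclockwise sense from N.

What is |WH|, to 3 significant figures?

37.9

Z is at the origin; ZW is horizontal with |ZW| = 31.9 and W on the −x side, so W = (-31.9, 0.00). A1 meets ZW tangentially, so LW is at right angles to ZW, so L = W + (0, -11.2) = (-31.9, -11.2). On A1, W sits at bearing 90° from L; a 102° counterclockwise sweep puts N at bearing 192°, so N = L + 11.2·(cos 192°, sin 192°) = (-42.9, -13.5). A1 meets NH tangentially, so LN is at right angles to NH, so NH runs along (−sin 192°, cos 192°); with |NH| = 24.5, H = (-37.8, -37.5). Then |WH| = |H − W| = 37.9.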